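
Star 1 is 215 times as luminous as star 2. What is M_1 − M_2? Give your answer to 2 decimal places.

Pogson: ΔM = −2.5 log₁₀(ratio) = −2.5 log₁₀(215) = −2.5 × 2.3324 = -5.831
Star 1 is brighter, so it has the smaller magnitude: the difference is negative.

M_1 − M_2 ≈ -5.83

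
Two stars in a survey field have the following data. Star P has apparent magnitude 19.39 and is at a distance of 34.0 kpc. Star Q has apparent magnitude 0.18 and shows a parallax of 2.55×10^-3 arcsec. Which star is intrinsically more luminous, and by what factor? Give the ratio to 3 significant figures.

Star Q is more luminous, by a factor of 6430.

Star P: d = 34.0 kpc = 34000 pc
Star P: M = m − 5 log₁₀ d + 5 = 19.39 − 5·4.5315 + 5 = 1.733
Star Q: d = 1/p = 1/2.55×10^-3″ = 392.2 pc
Star Q: M = m − 5 log₁₀ d + 5 = 0.18 − 5·2.5935 + 5 = -7.787
ΔM = M_P − M_Q = 1.733 − (-7.787) = 9.520; smaller M is more luminous → Star Q.
L ratio = 10^(0.4 |ΔM|) = 10^3.808 = 6426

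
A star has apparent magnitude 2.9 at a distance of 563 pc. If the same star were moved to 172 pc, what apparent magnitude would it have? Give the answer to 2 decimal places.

Flux ∝ 1/d², so Δm = 5 log₁₀(d₂/d₁) = 5 log₁₀(172/563) = -2.575
m₂ = m₁ + Δm = 2.9 + (-2.575) = 0.325

m ≈ 0.33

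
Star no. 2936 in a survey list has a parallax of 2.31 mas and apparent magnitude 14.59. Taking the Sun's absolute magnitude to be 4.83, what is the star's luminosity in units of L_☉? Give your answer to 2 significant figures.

L/L_☉ ≈ 0.23

d = 1/p = 1000/2.31 mas = 432.9 pc
M = m − 5 log₁₀ d + 5 = 14.59 − 5·2.6364 + 5 = 6.408
M − M_☉ = 6.408 − 4.83 = 1.578
L/L_☉ = 10^(−0.4 × 1.578) = 0.2338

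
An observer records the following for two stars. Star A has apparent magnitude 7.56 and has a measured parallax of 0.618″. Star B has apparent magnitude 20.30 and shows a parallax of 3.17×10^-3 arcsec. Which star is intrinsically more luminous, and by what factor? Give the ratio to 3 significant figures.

Star A is more luminous, by a factor of 3.28.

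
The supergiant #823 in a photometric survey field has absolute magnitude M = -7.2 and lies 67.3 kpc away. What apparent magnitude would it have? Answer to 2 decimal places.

m ≈ 11.94

d = 67.3 kpc = 67300 pc
m = M + 5 log₁₀ d − 5 = -7.2 + 5·4.8280 − 5 = 11.940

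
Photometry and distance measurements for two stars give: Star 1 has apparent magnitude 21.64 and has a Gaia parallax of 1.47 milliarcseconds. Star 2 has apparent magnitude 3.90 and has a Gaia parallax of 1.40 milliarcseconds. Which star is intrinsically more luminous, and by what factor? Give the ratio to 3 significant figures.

Star 1: p = 1.47 mas = 1.47×10^-3″ → d = 1/p = 680.3 pc
Star 1: M = m − 5 log₁₀ d + 5 = 21.64 − 5·2.8327 + 5 = 12.477
Star 2: p = 1.40 mas = 1.40×10^-3″ → d = 1/p = 714.3 pc
Star 2: M = m − 5 log₁₀ d + 5 = 3.90 − 5·2.8539 + 5 = -5.369
ΔM = M_1 − M_2 = 12.477 − (-5.369) = 17.846; smaller M is more luminous → Star 2.
L ratio = 10^(0.4 |ΔM|) = 10^7.138 = 1.375×10^7

Star 2 is more luminous, by a factor of 1.38×10^7.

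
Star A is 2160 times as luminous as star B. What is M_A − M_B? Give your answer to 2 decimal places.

M_A − M_B ≈ -8.34

Pogson: ΔM = −2.5 log₁₀(ratio) = −2.5 log₁₀(2160) = −2.5 × 3.3345 = -8.336
Star A is brighter, so it has the smaller magnitude: the difference is negative.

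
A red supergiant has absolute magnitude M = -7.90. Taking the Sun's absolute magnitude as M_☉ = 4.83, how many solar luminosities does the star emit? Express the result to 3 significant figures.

M − M_☉ = -7.90 − 4.83 = -12.730
L/L_☉ = 10^(−0.4 (M − M_☉)) = 10^5.092 = 123600

L/L_☉ ≈ 124000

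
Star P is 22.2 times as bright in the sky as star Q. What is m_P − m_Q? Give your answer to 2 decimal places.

Pogson: Δm = −2.5 log₁₀(ratio) = −2.5 log₁₀(22.2) = −2.5 × 1.3464 = -3.366
Star P is brighter, so it has the smaller magnitude: the difference is negative.

m_P − m_Q ≈ -3.37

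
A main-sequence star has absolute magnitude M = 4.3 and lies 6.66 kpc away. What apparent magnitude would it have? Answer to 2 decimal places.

m ≈ 18.42

d = 6.66 kpc = 6660 pc
m = M + 5 log₁₀ d − 5 = 4.3 + 5·3.8235 − 5 = 18.417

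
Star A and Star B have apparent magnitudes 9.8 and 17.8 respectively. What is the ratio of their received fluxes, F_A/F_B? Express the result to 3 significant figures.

Magnitude difference = -8.0
Flux ratio = 10^(−0.4 Δm) = 10^(−0.4 × -8.0) = 10^3.200 = 1585

F_A/F_B ≈ 1580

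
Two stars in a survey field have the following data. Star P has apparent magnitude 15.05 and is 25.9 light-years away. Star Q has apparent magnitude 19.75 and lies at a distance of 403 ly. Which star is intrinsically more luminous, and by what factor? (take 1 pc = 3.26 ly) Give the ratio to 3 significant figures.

Star P: d = 25.9 ly / 3.26 = 7.945 pc
Star P: M = m − 5 log₁₀ d + 5 = 15.05 − 5·0.9001 + 5 = 15.550
Star Q: d = 403 ly / 3.26 = 123.6 pc
Star Q: M = m − 5 log₁₀ d + 5 = 19.75 − 5·2.0921 + 5 = 14.290
ΔM = M_P − M_Q = 15.550 − (14.290) = 1.260; smaller M is more luminous → Star Q.
L ratio = 10^(0.4 |ΔM|) = 10^0.504 = 3.192

Star Q is more luminous, by a factor of 3.19.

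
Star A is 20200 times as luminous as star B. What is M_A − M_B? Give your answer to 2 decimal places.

Pogson: ΔM = −2.5 log₁₀(ratio) = −2.5 log₁₀(20200) = −2.5 × 4.3054 = -10.763
Star A is brighter, so it has the smaller magnitude: the difference is negative.

M_A − M_B ≈ -10.76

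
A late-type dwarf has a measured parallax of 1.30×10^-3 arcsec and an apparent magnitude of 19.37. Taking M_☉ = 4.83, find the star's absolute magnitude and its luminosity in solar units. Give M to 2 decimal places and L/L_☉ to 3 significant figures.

M ≈ 9.94; L/L_☉ ≈ 9.04×10^-3

d = 1/p = 1/1.30×10^-3″ = 769.2 pc
M = m − 5 log₁₀ d + 5 = 19.37 − 5·2.8861 + 5 = 9.940
M − M_☉ = 9.940 − 4.83 = 5.110
L/L_☉ = 10^(−0.4 × 5.110) = 9.039×10^-3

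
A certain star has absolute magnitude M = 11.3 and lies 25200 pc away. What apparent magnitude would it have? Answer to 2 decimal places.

m ≈ 28.31

m = M + 5 log₁₀ d − 5 = 11.3 + 5·4.4014 − 5 = 28.307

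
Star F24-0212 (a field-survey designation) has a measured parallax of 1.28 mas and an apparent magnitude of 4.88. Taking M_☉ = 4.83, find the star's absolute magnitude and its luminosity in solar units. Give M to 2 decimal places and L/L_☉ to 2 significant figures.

d = 1/p = 1000/1.28 mas = 781.2 pc
M = m − 5 log₁₀ d + 5 = 4.88 − 5·2.8928 + 5 = -4.584
M − M_☉ = -4.584 − 4.83 = -9.414
L/L_☉ = 10^(−0.4 × -9.414) = 5829

M ≈ -4.58; L/L_☉ ≈ 5800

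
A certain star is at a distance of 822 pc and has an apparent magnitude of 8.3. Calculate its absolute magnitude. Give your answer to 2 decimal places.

M ≈ -1.27

5 log₁₀(d/10 pc) = 5 log₁₀(822.0) − 5 = 9.574
M = m − 5 log₁₀(d/10) = 8.3 − 9.574 = -1.274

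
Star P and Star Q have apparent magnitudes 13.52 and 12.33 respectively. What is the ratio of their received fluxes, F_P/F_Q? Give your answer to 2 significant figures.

F_P/F_Q ≈ 0.33

Δm = 13.52 − (12.33) = 1.19
Flux ratio = 10^(−0.4 Δm) = 10^(−0.4 × 1.19) = 10^-0.476 = 0.3342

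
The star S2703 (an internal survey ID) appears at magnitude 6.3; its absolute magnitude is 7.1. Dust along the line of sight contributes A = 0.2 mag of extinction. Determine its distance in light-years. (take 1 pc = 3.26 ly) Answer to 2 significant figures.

d ≈ 21 ly

m − M = 5 log₁₀(d/10 pc) + A  ⇒  6.3 − (7.1) − 0.2 = 5 log₁₀(d/10)
-1.000 = 5 log₁₀(d/10)
log₁₀ d = (m − M − A)/5 + 1 = 0.8000
d = 10^0.8000 = 6.310 pc
= 20.57 ly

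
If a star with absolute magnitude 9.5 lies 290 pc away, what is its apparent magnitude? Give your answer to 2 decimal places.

m = M + 5 log₁₀ d − 5 = 9.5 + 5·2.4624 − 5 = 16.812

m ≈ 16.81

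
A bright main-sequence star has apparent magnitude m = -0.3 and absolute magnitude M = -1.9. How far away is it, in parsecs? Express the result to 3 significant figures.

d ≈ 20.9 pc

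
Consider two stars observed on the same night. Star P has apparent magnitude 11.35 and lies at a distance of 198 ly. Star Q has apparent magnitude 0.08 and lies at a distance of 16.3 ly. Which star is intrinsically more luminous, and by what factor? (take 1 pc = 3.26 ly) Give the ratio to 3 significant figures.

Star P: d = 198 ly / 3.26 = 60.74 pc
Star P: M = m − 5 log₁₀ d + 5 = 11.35 − 5·1.7834 + 5 = 7.433
Star Q: d = 16.3 ly / 3.26 = 5.000 pc
Star Q: M = m − 5 log₁₀ d + 5 = 0.08 − 5·0.6990 + 5 = 1.585
ΔM = M_P − M_Q = 7.433 − (1.585) = 5.848; smaller M is more luminous → Star Q.
L ratio = 10^(0.4 |ΔM|) = 10^2.339 = 218.3

Star Q is more luminous, by a factor of 218.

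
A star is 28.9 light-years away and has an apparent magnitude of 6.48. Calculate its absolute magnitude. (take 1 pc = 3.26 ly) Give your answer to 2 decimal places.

d = 28.9 ly / 3.26 = 8.865 pc
5 log₁₀(d/10 pc) = 5 log₁₀(8.865) − 5 = -0.262
M = m − 5 log₁₀(d/10) = 6.48 + 0.262 = 6.742

M ≈ 6.74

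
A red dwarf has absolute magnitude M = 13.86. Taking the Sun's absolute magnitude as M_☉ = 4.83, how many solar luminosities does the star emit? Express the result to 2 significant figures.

L/L_☉ ≈ 2.4×10^-4

M − M_☉ = 13.86 − 4.83 = 9.030
L/L_☉ = 10^(−0.4 (M − M_☉)) = 10^-3.612 = 2.443×10^-4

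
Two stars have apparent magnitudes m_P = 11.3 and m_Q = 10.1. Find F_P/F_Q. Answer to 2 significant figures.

Δm = 11.3 − (10.1) = 1.2
Flux ratio = 10^(−0.4 Δm) = 10^(−0.4 × 1.2) = 10^-0.480 = 0.3311

F_P/F_Q ≈ 0.33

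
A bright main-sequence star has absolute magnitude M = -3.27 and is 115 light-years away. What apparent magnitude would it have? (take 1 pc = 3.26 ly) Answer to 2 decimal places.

m ≈ -0.53

d = 115 ly / 3.26 = 35.28 pc
m = M + 5 log₁₀ d − 5 = -3.27 + 5·1.5475 − 5 = -0.533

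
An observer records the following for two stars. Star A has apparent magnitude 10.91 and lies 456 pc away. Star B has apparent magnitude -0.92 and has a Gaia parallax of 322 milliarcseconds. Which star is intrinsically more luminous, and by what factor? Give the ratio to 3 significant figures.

Star A: M = m − 5 log₁₀ d + 5 = 10.91 − 5·2.6590 + 5 = 2.615
Star B: p = 322 mas = 0.322″ → d = 1/p = 3.106 pc
Star B: M = m − 5 log₁₀ d + 5 = -0.92 − 5·0.4921 + 5 = 1.619
ΔM = M_A − M_B = 2.615 − (1.619) = 0.996; smaller M is more luminous → Star B.
L ratio = 10^(0.4 |ΔM|) = 10^0.398 = 2.502

Star B is more luminous, by a factor of 2.50.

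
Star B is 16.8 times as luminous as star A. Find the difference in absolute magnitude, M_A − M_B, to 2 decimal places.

M_A − M_B ≈ 3.06

Pogson: ΔM = −2.5 log₁₀(ratio) = −2.5 log₁₀(16.8) = −2.5 × 1.2253 = -3.063
Star B is brighter so has the smaller magnitude: M_A − M_B is positive.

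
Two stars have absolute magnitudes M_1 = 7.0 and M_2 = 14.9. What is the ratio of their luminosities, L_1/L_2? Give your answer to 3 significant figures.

L_1/L_2 ≈ 1450

ΔM = M_1 − M_2 = -7.9
L_1/L_2 = 10^(−0.4 ΔM) = 10^3.160 = 1445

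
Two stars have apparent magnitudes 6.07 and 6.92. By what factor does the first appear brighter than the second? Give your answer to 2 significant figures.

Magnitude difference = -0.85
Flux ratio = 10^(−0.4 Δm) = 10^(−0.4 × -0.85) = 10^0.340 = 2.188

2.2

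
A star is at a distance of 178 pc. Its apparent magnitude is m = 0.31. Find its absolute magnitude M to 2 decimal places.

M ≈ -5.94

5 log₁₀(d/10 pc) = 5 log₁₀(178.0) − 5 = 6.252
M = m − 5 log₁₀(d/10) = 0.31 − 6.252 = -5.942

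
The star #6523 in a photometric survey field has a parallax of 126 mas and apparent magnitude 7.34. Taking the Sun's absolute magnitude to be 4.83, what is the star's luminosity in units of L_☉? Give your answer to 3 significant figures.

d = 1/p = 1000/126 mas = 7.937 pc
M = m − 5 log₁₀ d + 5 = 7.34 − 5·0.8996 + 5 = 7.842
M − M_☉ = 7.842 − 4.83 = 3.012
L/L_☉ = 10^(−0.4 × 3.012) = 0.06241

L/L_☉ ≈ 0.0624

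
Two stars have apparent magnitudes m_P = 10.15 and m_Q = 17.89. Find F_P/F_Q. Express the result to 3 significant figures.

Δm = 10.15 − (17.89) = -7.74
Flux ratio = 10^(−0.4 Δm) = 10^(−0.4 × -7.74) = 10^3.096 = 1247

F_P/F_Q ≈ 1250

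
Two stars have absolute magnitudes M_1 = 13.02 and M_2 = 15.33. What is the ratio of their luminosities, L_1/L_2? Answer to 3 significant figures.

L_1/L_2 ≈ 8.39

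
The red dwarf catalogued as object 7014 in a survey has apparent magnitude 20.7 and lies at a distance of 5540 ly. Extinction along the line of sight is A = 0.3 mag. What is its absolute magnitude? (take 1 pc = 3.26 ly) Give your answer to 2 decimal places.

M ≈ 9.25

d = 5540 ly / 3.26 = 1699 pc
5 log₁₀(d/10 pc) = 5 log₁₀(1699) − 5 = 11.151
M = m − 5 log₁₀(d/10) − A = 20.7 − 11.151 − 0.3 = 9.249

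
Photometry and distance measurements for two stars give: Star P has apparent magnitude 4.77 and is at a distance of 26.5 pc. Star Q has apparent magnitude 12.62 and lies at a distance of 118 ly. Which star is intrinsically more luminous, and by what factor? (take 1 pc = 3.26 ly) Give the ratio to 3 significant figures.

Star P is more luminous, by a factor of 740.

Star P: M = m − 5 log₁₀ d + 5 = 4.77 − 5·1.4232 + 5 = 2.654
Star Q: d = 118 ly / 3.26 = 36.20 pc
Star Q: M = m − 5 log₁₀ d + 5 = 12.62 − 5·1.5587 + 5 = 9.827
ΔM = M_P − M_Q = 2.654 − (9.827) = -7.173; smaller M is more luminous → Star P.
L ratio = 10^(0.4 |ΔM|) = 10^2.869 = 739.9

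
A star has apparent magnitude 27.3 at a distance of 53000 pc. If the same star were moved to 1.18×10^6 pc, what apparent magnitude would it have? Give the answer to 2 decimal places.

Flux ∝ 1/d², so Δm = 5 log₁₀(d₂/d₁) = 5 log₁₀(1.18×10^6/53000) = 6.738
m₂ = m₁ + Δm = 27.3 + (6.738) = 34.038

m ≈ 34.04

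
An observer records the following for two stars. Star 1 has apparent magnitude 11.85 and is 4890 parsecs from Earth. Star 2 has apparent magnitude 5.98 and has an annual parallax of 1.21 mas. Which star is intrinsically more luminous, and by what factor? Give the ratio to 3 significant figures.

Star 2 is more luminous, by a factor of 6.37.

Star 1: M = m − 5 log₁₀ d + 5 = 11.85 − 5·3.6893 + 5 = -1.597
Star 2: p = 1.21 mas = 1.21×10^-3″ → d = 1/p = 826.4 pc
Star 2: M = m − 5 log₁₀ d + 5 = 5.98 − 5·2.9172 + 5 = -3.606
ΔM = M_1 − M_2 = -1.597 − (-3.606) = 2.010; smaller M is more luminous → Star 2.
L ratio = 10^(0.4 |ΔM|) = 10^0.804 = 6.365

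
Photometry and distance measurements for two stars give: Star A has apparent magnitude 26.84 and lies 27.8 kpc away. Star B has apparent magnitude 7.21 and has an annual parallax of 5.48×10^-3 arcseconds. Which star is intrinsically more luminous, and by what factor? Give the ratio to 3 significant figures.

Star B is more luminous, by a factor of 3060.

Star A: d = 27.8 kpc = 27800 pc
Star A: M = m − 5 log₁₀ d + 5 = 26.84 − 5·4.4440 + 5 = 9.620
Star B: d = 1/p = 1/5.48×10^-3″ = 182.5 pc
Star B: M = m − 5 log₁₀ d + 5 = 7.21 − 5·2.2612 + 5 = 0.904
ΔM = M_A − M_B = 9.620 − (0.904) = 8.716; smaller M is more luminous → Star B.
L ratio = 10^(0.4 |ΔM|) = 10^3.486 = 3064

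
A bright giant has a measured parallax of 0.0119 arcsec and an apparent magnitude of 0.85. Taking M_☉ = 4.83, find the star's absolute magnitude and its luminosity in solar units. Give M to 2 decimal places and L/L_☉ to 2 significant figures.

M ≈ -3.77; L/L_☉ ≈ 2800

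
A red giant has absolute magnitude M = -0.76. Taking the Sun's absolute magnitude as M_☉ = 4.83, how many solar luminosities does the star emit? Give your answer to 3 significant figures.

L/L_☉ ≈ 172

M − M_☉ = -0.76 − 4.83 = -5.590
L/L_☉ = 10^(−0.4 (M − M_☉)) = 10^2.236 = 172.2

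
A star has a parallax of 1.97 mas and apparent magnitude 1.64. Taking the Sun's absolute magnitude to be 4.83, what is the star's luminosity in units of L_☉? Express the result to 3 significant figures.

L/L_☉ ≈ 48600

d = 1/p = 1000/1.97 mas = 507.6 pc
M = m − 5 log₁₀ d + 5 = 1.64 − 5·2.7055 + 5 = -6.888
M − M_☉ = -6.888 − 4.83 = -11.718
L/L_☉ = 10^(−0.4 × -11.718) = 48650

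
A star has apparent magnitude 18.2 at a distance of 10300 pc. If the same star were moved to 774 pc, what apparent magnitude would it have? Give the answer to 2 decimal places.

m ≈ 12.58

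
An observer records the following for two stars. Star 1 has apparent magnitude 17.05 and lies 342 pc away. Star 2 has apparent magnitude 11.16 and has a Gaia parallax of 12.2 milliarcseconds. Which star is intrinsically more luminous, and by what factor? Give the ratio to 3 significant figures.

Star 1: M = m − 5 log₁₀ d + 5 = 17.05 − 5·2.5340 + 5 = 9.380
Star 2: p = 12.2 mas = 0.0122″ → d = 1/p = 81.97 pc
Star 2: M = m − 5 log₁₀ d + 5 = 11.16 − 5·1.9136 + 5 = 6.592
ΔM = M_1 − M_2 = 9.380 − (6.592) = 2.788; smaller M is more luminous → Star 2.
L ratio = 10^(0.4 |ΔM|) = 10^1.115 = 13.04

Star 2 is more luminous, by a factor of 13.0.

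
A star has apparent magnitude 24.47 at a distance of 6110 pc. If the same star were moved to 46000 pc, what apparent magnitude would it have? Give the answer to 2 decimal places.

Flux ∝ 1/d², so Δm = 5 log₁₀(d₂/d₁) = 5 log₁₀(46000/6110) = 4.384
m₂ = m₁ + Δm = 24.47 + (4.384) = 28.854

m ≈ 28.85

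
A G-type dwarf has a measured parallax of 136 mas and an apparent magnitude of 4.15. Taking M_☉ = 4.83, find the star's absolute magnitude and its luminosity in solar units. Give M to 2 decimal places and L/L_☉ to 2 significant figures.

M ≈ 4.82; L/L_☉ ≈ 1.0

d = 1/p = 1000/136 mas = 7.353 pc
M = m − 5 log₁₀ d + 5 = 4.15 − 5·0.8665 + 5 = 4.818
M − M_☉ = 4.818 − 4.83 = -0.012
L/L_☉ = 10^(−0.4 × -0.012) = 1.011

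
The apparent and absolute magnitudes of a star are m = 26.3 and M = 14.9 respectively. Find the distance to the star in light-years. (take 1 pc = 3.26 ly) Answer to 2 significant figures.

d ≈ 6200 ly

μ = m − M = 11.400
m − M = 5 log₁₀ d − 5
log₁₀ d = (m − M)/5 + 1 = 3.2800
d = 10^3.2800 = 1905 pc
= 6212 ly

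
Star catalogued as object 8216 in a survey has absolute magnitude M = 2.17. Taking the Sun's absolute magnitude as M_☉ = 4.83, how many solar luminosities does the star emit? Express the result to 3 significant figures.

M − M_☉ = 2.17 − 4.83 = -2.660
L/L_☉ = 10^(−0.4 (M − M_☉)) = 10^1.064 = 11.59

L/L_☉ ≈ 11.6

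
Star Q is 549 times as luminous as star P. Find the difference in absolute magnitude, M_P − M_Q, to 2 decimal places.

Pogson: ΔM = −2.5 log₁₀(ratio) = −2.5 log₁₀(549) = −2.5 × 2.7396 = -6.849
Star Q is brighter so has the smaller magnitude: M_P − M_Q is positive.

M_P − M_Q ≈ 6.85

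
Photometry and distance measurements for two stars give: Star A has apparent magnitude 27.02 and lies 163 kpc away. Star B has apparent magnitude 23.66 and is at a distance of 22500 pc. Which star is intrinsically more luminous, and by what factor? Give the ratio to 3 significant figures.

Star A is more luminous, by a factor of 2.38.

Star A: d = 163 kpc = 163000 pc
Star A: M = m − 5 log₁₀ d + 5 = 27.02 − 5·5.2122 + 5 = 5.959
Star B: M = m − 5 log₁₀ d + 5 = 23.66 − 5·4.3522 + 5 = 6.899
ΔM = M_A − M_B = 5.959 − (6.899) = -0.940; smaller M is more luminous → Star A.
L ratio = 10^(0.4 |ΔM|) = 10^0.376 = 2.377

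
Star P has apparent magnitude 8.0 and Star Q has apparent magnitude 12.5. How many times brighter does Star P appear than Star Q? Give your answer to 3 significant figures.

Δm = 8.0 − (12.5) = -4.5
Flux ratio = 10^(−0.4 Δm) = 10^(−0.4 × -4.5) = 10^1.800 = 63.10

63.1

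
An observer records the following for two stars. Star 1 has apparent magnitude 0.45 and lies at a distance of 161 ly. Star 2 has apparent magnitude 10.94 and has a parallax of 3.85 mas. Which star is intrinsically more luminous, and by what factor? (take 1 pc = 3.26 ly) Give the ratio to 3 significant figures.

Star 1: d = 161 ly / 3.26 = 49.39 pc
Star 1: M = m − 5 log₁₀ d + 5 = 0.45 − 5·1.6936 + 5 = -3.018
Star 2: p = 3.85 mas = 3.85×10^-3″ → d = 1/p = 259.7 pc
Star 2: M = m − 5 log₁₀ d + 5 = 10.94 − 5·2.4145 + 5 = 3.867
ΔM = M_1 − M_2 = -3.018 − (3.867) = -6.885; smaller M is more luminous → Star 1.
L ratio = 10^(0.4 |ΔM|) = 10^2.754 = 567.7

Star 1 is more luminous, by a factor of 568.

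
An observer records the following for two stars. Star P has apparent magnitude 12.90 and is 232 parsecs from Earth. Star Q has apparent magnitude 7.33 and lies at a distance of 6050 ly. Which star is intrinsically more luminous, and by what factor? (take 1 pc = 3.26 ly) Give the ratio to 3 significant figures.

Star Q is more luminous, by a factor of 10800.

Star P: M = m − 5 log₁₀ d + 5 = 12.90 − 5·2.3655 + 5 = 6.073
Star Q: d = 6050 ly / 3.26 = 1856 pc
Star Q: M = m − 5 log₁₀ d + 5 = 7.33 − 5·3.2685 + 5 = -4.013
ΔM = M_P − M_Q = 6.073 − (-4.013) = 10.085; smaller M is more luminous → Star Q.
L ratio = 10^(0.4 |ΔM|) = 10^4.034 = 10820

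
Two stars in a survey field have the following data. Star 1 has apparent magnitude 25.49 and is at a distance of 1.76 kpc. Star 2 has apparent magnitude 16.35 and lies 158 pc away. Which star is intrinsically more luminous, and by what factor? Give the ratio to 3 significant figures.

Star 2 is more luminous, by a factor of 36.5.

Star 1: d = 1.76 kpc = 1760 pc
Star 1: M = m − 5 log₁₀ d + 5 = 25.49 − 5·3.2455 + 5 = 14.262
Star 2: M = m − 5 log₁₀ d + 5 = 16.35 − 5·2.1987 + 5 = 10.357
ΔM = M_1 − M_2 = 14.262 − (10.357) = 3.906; smaller M is more luminous → Star 2.
L ratio = 10^(0.4 |ΔM|) = 10^1.562 = 36.50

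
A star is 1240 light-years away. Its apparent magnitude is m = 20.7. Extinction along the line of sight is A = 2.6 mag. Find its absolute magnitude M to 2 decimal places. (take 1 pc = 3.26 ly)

M ≈ 10.20

d = 1240 ly / 3.26 = 380.4 pc
5 log₁₀(d/10 pc) = 5 log₁₀(380.4) − 5 = 7.901
M = m − 5 log₁₀(d/10) − A = 20.7 − 7.901 − 2.6 = 10.199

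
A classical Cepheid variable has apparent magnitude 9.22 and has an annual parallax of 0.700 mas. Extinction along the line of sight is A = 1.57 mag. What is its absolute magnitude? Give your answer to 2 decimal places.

M ≈ -3.12

p = 0.700 mas = 7.00×10^-4″ → d = 1/p = 1429 pc
5 log₁₀(d/10 pc) = 5 log₁₀(1429) − 5 = 10.775
M = m − 5 log₁₀(d/10) − A = 9.22 − 10.775 − 1.57 = -3.125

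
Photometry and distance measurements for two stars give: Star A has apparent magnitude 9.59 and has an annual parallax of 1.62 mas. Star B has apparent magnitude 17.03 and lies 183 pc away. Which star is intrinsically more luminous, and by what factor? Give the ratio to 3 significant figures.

Star A: p = 1.62 mas = 1.62×10^-3″ → d = 1/p = 617.3 pc
Star A: M = m − 5 log₁₀ d + 5 = 9.59 − 5·2.7905 + 5 = 0.638
Star B: M = m − 5 log₁₀ d + 5 = 17.03 − 5·2.2625 + 5 = 10.718
ΔM = M_A − M_B = 0.638 − (10.718) = -10.080; smaller M is more luminous → Star A.
L ratio = 10^(0.4 |ΔM|) = 10^4.032 = 10770

Star A is more luminous, by a factor of 10800.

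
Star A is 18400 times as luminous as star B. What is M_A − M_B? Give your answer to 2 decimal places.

M_A − M_B ≈ -10.66

Pogson: ΔM = −2.5 log₁₀(ratio) = −2.5 log₁₀(18400) = −2.5 × 4.2648 = -10.662
Star A is brighter, so it has the smaller magnitude: the difference is negative.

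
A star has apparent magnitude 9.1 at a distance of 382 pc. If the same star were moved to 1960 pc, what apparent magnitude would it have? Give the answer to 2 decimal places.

m ≈ 12.65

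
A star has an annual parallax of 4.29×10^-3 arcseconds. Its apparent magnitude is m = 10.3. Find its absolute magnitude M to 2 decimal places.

M ≈ 3.46

d = 1/p = 1/4.29×10^-3″ = 233.1 pc
5 log₁₀(d/10 pc) = 5 log₁₀(233.1) − 5 = 6.838
M = m − 5 log₁₀(d/10) = 10.3 − 6.838 = 3.462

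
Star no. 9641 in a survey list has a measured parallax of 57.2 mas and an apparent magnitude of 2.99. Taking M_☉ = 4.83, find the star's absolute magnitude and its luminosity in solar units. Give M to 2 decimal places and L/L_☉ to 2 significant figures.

d = 1/p = 1000/57.2 mas = 17.48 pc
M = m − 5 log₁₀ d + 5 = 2.99 − 5·1.2426 + 5 = 1.777
M − M_☉ = 1.777 − 4.83 = -3.053
L/L_☉ = 10^(−0.4 × -3.053) = 16.64

M ≈ 1.78; L/L_☉ ≈ 17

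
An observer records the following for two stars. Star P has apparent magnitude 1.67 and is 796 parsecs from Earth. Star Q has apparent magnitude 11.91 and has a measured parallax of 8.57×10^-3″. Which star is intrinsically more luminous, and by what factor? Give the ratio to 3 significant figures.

Star P is more luminous, by a factor of 580000.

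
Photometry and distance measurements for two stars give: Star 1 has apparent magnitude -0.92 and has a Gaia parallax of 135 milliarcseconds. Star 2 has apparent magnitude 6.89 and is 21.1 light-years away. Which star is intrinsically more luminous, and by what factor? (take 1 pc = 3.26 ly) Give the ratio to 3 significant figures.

Star 1: p = 135 mas = 0.135″ → d = 1/p = 7.407 pc
Star 1: M = m − 5 log₁₀ d + 5 = -0.92 − 5·0.8697 + 5 = -0.268
Star 2: d = 21.1 ly / 3.26 = 6.472 pc
Star 2: M = m − 5 log₁₀ d + 5 = 6.89 − 5·0.8111 + 5 = 7.835
ΔM = M_1 − M_2 = -0.268 − (7.835) = -8.103; smaller M is more luminous → Star 1.
L ratio = 10^(0.4 |ΔM|) = 10^3.241 = 1743

Star 1 is more luminous, by a factor of 1740.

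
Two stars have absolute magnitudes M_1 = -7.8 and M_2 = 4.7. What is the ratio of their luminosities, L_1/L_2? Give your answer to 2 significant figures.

ΔM = M_1 − M_2 = -12.5
L_1/L_2 = 10^(−0.4 ΔM) = 10^5.000 = 100000

L_1/L_2 ≈ 100000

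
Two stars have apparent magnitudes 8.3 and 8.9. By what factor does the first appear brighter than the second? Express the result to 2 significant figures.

Δm = 8.3 − (8.9) = -0.6
Flux ratio = 10^(−0.4 Δm) = 10^(−0.4 × -0.6) = 10^0.240 = 1.738

1.7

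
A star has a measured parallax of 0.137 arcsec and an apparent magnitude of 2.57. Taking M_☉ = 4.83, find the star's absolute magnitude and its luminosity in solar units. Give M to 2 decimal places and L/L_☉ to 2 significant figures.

M ≈ 3.25; L/L_☉ ≈ 4.3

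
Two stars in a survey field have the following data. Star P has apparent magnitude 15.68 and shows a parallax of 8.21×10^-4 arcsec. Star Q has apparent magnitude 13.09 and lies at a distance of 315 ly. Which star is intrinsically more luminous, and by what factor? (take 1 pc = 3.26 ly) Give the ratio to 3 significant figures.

Star P: d = 1/p = 1/8.21×10^-4″ = 1218 pc
Star P: M = m − 5 log₁₀ d + 5 = 15.68 − 5·3.0857 + 5 = 5.252
Star Q: d = 315 ly / 3.26 = 96.63 pc
Star Q: M = m − 5 log₁₀ d + 5 = 13.09 − 5·1.9851 + 5 = 8.165
ΔM = M_P − M_Q = 5.252 − (8.165) = -2.913; smaller M is more luminous → Star P.
L ratio = 10^(0.4 |ΔM|) = 10^1.165 = 14.63

Star P is more luminous, by a factor of 14.6.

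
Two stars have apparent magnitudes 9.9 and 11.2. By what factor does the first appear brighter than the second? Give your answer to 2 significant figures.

Magnitude difference = -1.3
Flux ratio = 10^(−0.4 Δm) = 10^(−0.4 × -1.3) = 10^0.520 = 3.311

3.3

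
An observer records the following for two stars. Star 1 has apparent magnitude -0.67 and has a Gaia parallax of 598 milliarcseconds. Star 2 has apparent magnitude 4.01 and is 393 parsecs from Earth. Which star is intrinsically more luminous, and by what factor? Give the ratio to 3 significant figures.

Star 2 is more luminous, by a factor of 742.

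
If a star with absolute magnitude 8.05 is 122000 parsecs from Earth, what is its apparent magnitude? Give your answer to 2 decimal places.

m ≈ 28.48

m = M + 5 log₁₀ d − 5 = 8.05 + 5·5.0864 − 5 = 28.482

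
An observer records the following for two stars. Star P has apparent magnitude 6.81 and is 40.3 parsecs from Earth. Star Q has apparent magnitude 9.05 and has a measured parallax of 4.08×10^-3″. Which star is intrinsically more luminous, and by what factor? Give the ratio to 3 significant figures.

Star P: M = m − 5 log₁₀ d + 5 = 6.81 − 5·1.6053 + 5 = 3.783
Star Q: d = 1/p = 1/4.08×10^-3″ = 245.1 pc
Star Q: M = m − 5 log₁₀ d + 5 = 9.05 − 5·2.3893 + 5 = 2.103
ΔM = M_P − M_Q = 3.783 − (2.103) = 1.680; smaller M is more luminous → Star Q.
L ratio = 10^(0.4 |ΔM|) = 10^0.672 = 4.700

Star Q is more luminous, by a factor of 4.70.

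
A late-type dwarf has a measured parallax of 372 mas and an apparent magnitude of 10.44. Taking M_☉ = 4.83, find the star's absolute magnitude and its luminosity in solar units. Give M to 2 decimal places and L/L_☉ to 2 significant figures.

d = 1/p = 1000/372 mas = 2.688 pc
M = m − 5 log₁₀ d + 5 = 10.44 − 5·0.4295 + 5 = 13.293
M − M_☉ = 13.293 − 4.83 = 8.463
L/L_☉ = 10^(−0.4 × 8.463) = 4.120×10^-4

M ≈ 13.29; L/L_☉ ≈ 4.1×10^-4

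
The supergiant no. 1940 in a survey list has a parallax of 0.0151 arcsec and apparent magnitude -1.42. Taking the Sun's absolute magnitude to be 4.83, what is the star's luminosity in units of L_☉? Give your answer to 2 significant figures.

L/L_☉ ≈ 14000

d = 1/p = 1/0.0151″ = 66.23 pc
M = m − 5 log₁₀ d + 5 = -1.42 − 5·1.8210 + 5 = -5.525
M − M_☉ = -5.525 − 4.83 = -10.355
L/L_☉ = 10^(−0.4 × -10.355) = 13870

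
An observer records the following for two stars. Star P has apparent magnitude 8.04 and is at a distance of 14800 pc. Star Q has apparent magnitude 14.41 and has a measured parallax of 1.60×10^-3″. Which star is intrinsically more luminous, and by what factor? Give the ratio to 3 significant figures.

Star P is more luminous, by a factor of 198000.

Star P: M = m − 5 log₁₀ d + 5 = 8.04 − 5·4.1703 + 5 = -7.811
Star Q: d = 1/p = 1/1.60×10^-3″ = 625.0 pc
Star Q: M = m − 5 log₁₀ d + 5 = 14.41 − 5·2.7959 + 5 = 5.431
ΔM = M_P − M_Q = -7.811 − (5.431) = -13.242; smaller M is more luminous → Star P.
L ratio = 10^(0.4 |ΔM|) = 10^5.297 = 198000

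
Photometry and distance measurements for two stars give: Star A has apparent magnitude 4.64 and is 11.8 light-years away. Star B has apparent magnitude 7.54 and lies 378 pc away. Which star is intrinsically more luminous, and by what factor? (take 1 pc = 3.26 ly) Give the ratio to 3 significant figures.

Star A: d = 11.8 ly / 3.26 = 3.620 pc
Star A: M = m − 5 log₁₀ d + 5 = 4.64 − 5·0.5587 + 5 = 6.847
Star B: M = m − 5 log₁₀ d + 5 = 7.54 − 5·2.5775 + 5 = -0.347
ΔM = M_A − M_B = 6.847 − (-0.347) = 7.194; smaller M is more luminous → Star B.
L ratio = 10^(0.4 |ΔM|) = 10^2.878 = 754.5

Star B is more luminous, by a factor of 754.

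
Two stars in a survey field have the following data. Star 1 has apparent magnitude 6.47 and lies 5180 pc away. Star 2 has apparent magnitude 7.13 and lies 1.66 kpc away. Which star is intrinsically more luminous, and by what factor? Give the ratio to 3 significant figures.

Star 1: M = m − 5 log₁₀ d + 5 = 6.47 − 5·3.7143 + 5 = -7.102
Star 2: d = 1.66 kpc = 1660 pc
Star 2: M = m − 5 log₁₀ d + 5 = 7.13 − 5·3.2201 + 5 = -3.971
ΔM = M_1 − M_2 = -7.102 − (-3.971) = -3.131; smaller M is more luminous → Star 1.
L ratio = 10^(0.4 |ΔM|) = 10^1.252 = 17.88

Star 1 is more luminous, by a factor of 17.9.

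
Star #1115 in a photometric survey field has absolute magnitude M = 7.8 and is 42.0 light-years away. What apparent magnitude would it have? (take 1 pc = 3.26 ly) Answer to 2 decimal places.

m ≈ 8.35

d = 42.0 ly / 3.26 = 12.88 pc
m = M + 5 log₁₀ d − 5 = 7.8 + 5·1.1100 − 5 = 8.350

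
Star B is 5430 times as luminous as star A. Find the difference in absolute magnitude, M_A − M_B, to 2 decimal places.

M_A − M_B ≈ 9.34

Pogson: ΔM = −2.5 log₁₀(ratio) = −2.5 log₁₀(5430) = −2.5 × 3.7348 = -9.337
Star B is brighter so has the smaller magnitude: M_A − M_B is positive.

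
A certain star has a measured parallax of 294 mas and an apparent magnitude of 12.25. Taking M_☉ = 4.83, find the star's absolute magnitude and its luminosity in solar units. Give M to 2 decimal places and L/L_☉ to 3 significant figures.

M ≈ 14.59; L/L_☉ ≈ 1.25×10^-4

d = 1/p = 1000/294 mas = 3.401 pc
M = m − 5 log₁₀ d + 5 = 12.25 − 5·0.5317 + 5 = 14.592
M − M_☉ = 14.592 − 4.83 = 9.762
L/L_☉ = 10^(−0.4 × 9.762) = 1.245×10^-4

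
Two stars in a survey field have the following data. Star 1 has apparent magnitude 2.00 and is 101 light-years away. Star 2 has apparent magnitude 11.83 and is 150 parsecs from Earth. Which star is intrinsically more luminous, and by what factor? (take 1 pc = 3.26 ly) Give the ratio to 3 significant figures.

Star 1 is more luminous, by a factor of 365.

Star 1: d = 101 ly / 3.26 = 30.98 pc
Star 1: M = m − 5 log₁₀ d + 5 = 2.00 − 5·1.4911 + 5 = -0.456
Star 2: M = m − 5 log₁₀ d + 5 = 11.83 − 5·2.1761 + 5 = 5.950
ΔM = M_1 − M_2 = -0.456 − (5.950) = -6.405; smaller M is more luminous → Star 1.
L ratio = 10^(0.4 |ΔM|) = 10^2.562 = 364.8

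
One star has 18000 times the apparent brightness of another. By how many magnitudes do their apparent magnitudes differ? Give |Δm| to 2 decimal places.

|Δm| ≈ 10.64

Pogson: Δm = −2.5 log₁₀(ratio) = −2.5 log₁₀(18000) = −2.5 × 4.2553 = -10.638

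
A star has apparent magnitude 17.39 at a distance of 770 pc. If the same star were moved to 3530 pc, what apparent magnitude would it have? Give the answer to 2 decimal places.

Flux ∝ 1/d², so Δm = 5 log₁₀(d₂/d₁) = 5 log₁₀(3530/770) = 3.306
m₂ = m₁ + Δm = 17.39 + (3.306) = 20.696

m ≈ 20.70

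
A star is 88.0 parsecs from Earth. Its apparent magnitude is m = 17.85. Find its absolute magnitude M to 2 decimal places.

5 log₁₀(d/10 pc) = 5 log₁₀(88.00) − 5 = 4.722
M = m − 5 log₁₀(d/10) = 17.85 − 4.722 = 13.128

M ≈ 13.13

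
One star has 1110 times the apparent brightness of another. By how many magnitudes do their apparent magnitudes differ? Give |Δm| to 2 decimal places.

|Δm| ≈ 7.61

Pogson: Δm = −2.5 log₁₀(ratio) = −2.5 log₁₀(1110) = −2.5 × 3.0453 = -7.613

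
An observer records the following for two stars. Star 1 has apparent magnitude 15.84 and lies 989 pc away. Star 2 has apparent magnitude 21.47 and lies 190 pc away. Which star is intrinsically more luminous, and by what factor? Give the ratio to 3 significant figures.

Star 1: M = m − 5 log₁₀ d + 5 = 15.84 − 5·2.9952 + 5 = 5.864
Star 2: M = m − 5 log₁₀ d + 5 = 21.47 − 5·2.2788 + 5 = 15.076
ΔM = M_1 − M_2 = 5.864 − (15.076) = -9.212; smaller M is more luminous → Star 1.
L ratio = 10^(0.4 |ΔM|) = 10^3.685 = 4840

Star 1 is more luminous, by a factor of 4840.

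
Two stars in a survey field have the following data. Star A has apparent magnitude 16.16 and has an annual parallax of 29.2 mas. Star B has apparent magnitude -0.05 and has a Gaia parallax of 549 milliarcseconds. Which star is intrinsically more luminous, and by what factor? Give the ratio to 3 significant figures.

Star B is more luminous, by a factor of 8620.

Star A: p = 29.2 mas = 0.0292″ → d = 1/p = 34.25 pc
Star A: M = m − 5 log₁₀ d + 5 = 16.16 − 5·1.5346 + 5 = 13.487
Star B: p = 549 mas = 0.549″ → d = 1/p = 1.821 pc
Star B: M = m − 5 log₁₀ d + 5 = -0.05 − 5·0.2604 + 5 = 3.648
ΔM = M_A − M_B = 13.487 − (3.648) = 9.839; smaller M is more luminous → Star B.
L ratio = 10^(0.4 |ΔM|) = 10^3.936 = 8622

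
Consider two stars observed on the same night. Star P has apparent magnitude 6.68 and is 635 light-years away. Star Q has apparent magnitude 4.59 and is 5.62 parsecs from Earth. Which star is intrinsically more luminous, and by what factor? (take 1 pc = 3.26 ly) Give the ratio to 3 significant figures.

Star P: d = 635 ly / 3.26 = 194.8 pc
Star P: M = m − 5 log₁₀ d + 5 = 6.68 − 5·2.2896 + 5 = 0.232
Star Q: M = m − 5 log₁₀ d + 5 = 4.59 − 5·0.7497 + 5 = 5.841
ΔM = M_P − M_Q = 0.232 − (5.841) = -5.609; smaller M is more luminous → Star P.
L ratio = 10^(0.4 |ΔM|) = 10^2.244 = 175.2

Star P is more luminous, by a factor of 175.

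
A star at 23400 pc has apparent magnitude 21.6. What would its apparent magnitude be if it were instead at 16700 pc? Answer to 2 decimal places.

m ≈ 20.87

Flux ∝ 1/d², so Δm = 5 log₁₀(d₂/d₁) = 5 log₁₀(16700/23400) = -0.732
m₂ = m₁ + Δm = 21.6 + (-0.732) = 20.868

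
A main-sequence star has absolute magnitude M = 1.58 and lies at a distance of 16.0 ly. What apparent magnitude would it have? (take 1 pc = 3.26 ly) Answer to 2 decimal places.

m ≈ 0.03

d = 16.0 ly / 3.26 = 4.908 pc
m = M + 5 log₁₀ d − 5 = 1.58 + 5·0.6909 − 5 = 0.035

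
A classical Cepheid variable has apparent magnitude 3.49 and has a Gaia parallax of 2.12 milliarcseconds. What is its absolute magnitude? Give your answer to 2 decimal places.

p = 2.12 mas = 2.12×10^-3″ → d = 1/p = 471.7 pc
5 log₁₀(d/10 pc) = 5 log₁₀(471.7) − 5 = 8.368
M = m − 5 log₁₀(d/10) = 3.49 − 8.368 = -4.878

M ≈ -4.88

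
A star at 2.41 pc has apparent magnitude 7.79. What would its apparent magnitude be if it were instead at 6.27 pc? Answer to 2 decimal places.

m ≈ 9.87

Flux ∝ 1/d², so Δm = 5 log₁₀(d₂/d₁) = 5 log₁₀(6.27/2.41) = 2.076
m₂ = m₁ + Δm = 7.79 + (2.076) = 9.866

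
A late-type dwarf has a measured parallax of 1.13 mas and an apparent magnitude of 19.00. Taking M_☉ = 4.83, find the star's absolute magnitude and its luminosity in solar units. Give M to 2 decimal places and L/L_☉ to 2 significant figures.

M ≈ 9.27; L/L_☉ ≈ 0.017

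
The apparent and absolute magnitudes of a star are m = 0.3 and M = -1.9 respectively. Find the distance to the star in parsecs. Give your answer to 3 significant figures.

d ≈ 27.5 pc

μ = m − M = 2.200
m − M = 5 log₁₀ d − 5
log₁₀ d = (m − M)/5 + 1 = 1.4400
d = 10^1.4400 = 27.54 pc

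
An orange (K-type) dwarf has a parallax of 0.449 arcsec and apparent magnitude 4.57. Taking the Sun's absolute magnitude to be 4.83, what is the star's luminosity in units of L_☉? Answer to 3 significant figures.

d = 1/p = 1/0.449″ = 2.227 pc
M = m − 5 log₁₀ d + 5 = 4.57 − 5·0.3478 + 5 = 7.831
M − M_☉ = 7.831 − 4.83 = 3.001
L/L_☉ = 10^(−0.4 × 3.001) = 0.06302

L/L_☉ ≈ 0.0630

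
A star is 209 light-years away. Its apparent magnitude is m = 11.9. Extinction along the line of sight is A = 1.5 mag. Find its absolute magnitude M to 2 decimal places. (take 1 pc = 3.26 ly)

d = 209 ly / 3.26 = 64.11 pc
5 log₁₀(d/10 pc) = 5 log₁₀(64.11) − 5 = 4.035
M = m − 5 log₁₀(d/10) − A = 11.9 − 4.035 − 1.5 = 6.365

M ≈ 6.37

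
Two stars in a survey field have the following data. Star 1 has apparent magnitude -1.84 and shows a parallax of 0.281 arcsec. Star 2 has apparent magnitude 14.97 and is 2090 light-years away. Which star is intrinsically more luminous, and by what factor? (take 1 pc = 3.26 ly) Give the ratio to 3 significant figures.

Star 1: d = 1/p = 1/0.281″ = 3.559 pc
Star 1: M = m − 5 log₁₀ d + 5 = -1.84 − 5·0.5513 + 5 = 0.404
Star 2: d = 2090 ly / 3.26 = 641.1 pc
Star 2: M = m − 5 log₁₀ d + 5 = 14.97 − 5·2.8069 + 5 = 5.935
ΔM = M_1 − M_2 = 0.404 − (5.935) = -5.532; smaller M is more luminous → Star 1.
L ratio = 10^(0.4 |ΔM|) = 10^2.213 = 163.2

Star 1 is more luminous, by a factor of 163.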